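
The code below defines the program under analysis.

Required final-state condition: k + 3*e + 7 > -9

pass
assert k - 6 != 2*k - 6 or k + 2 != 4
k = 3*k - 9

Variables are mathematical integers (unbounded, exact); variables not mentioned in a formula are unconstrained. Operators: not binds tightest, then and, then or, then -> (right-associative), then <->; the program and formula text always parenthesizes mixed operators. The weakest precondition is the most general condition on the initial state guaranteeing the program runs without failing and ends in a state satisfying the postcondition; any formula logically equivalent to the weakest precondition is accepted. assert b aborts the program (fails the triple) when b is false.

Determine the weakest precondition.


Working backward. After the program, the postcondition k + 3*e + 7 > -9 must hold; in canonical form it is 3*e + k > -16.
Before k := 3*k - 9: 3*e + 3*k > -7
Before assert k - 6 != 2*k - 6 or k + 2 != 4: (k != 0 or k != 2) and 3*e + 3*k > -7
Before skip: (k != 0 or k != 2) and 3*e + 3*k > -7
Answer: WP = (k != 0 or k != 2) and 3*e + 3*k > -7


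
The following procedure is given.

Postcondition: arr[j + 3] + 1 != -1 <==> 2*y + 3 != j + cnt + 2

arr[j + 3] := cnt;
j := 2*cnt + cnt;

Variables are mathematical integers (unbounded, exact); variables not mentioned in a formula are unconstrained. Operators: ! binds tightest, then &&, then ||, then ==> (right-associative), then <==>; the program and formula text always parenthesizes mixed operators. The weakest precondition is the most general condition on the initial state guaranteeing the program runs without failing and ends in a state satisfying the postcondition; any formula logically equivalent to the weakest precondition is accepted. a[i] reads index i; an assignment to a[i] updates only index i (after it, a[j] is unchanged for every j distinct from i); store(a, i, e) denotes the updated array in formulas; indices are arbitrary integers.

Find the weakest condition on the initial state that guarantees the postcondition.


Working backward. After the program, the postcondition arr[j + 3] + 1 != -1 <==> 2*y + 3 != j + cnt + 2 must hold; in canonical form it is arr[j + 3] != -2 <==> 2*y != cnt + j - 1.
Before j := 2*cnt + cnt: arr[3*cnt + 3] != -2 <==> 2*y != 4*cnt - 1
Before arr[j + 3] := cnt: store(arr, j + 3, cnt)[3*cnt + 3] != -2 <==> 2*y != 4*cnt - 1
Answer: WP = store(arr, j + 3, cnt)[3*cnt + 3] != -2 <==> 2*y != 4*cnt - 1


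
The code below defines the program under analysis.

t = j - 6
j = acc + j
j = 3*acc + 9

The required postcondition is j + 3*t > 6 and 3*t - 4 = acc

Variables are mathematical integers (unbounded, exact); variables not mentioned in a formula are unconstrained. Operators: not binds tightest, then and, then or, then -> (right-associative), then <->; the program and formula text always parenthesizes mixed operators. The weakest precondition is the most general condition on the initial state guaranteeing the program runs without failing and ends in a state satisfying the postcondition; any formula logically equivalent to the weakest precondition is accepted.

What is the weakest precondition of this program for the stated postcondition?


Working backward. After the program, the postcondition j + 3*t > 6 and 3*t - 4 = acc must hold; in canonical form it is j + 3*t > 6 and 3*t = acc + 4.
Before j := 3*acc + 9: 3*acc + 3*t > -3 and 3*t = acc + 4
Before j := acc + j: 3*acc + 3*t > -3 and 3*t = acc + 4
Before t := j - 6: 3*acc + 3*j > 15 and 3*j = acc + 22
Answer: WP = 3*acc + 3*j > 15 and 3*j = acc + 22


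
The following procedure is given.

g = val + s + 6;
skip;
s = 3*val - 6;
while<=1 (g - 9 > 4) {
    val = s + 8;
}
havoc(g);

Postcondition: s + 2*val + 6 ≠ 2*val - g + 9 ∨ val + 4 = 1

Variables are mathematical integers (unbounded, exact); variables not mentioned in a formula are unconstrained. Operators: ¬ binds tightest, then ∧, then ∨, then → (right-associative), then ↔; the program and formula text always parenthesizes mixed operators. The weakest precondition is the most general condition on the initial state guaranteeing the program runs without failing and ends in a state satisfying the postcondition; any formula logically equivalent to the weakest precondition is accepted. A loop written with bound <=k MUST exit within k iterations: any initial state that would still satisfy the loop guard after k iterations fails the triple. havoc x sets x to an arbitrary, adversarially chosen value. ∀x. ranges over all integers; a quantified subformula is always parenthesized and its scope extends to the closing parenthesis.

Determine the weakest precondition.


Working backward. After the program, the postcondition s + 2*val + 6 ≠ 2*val - g + 9 ∨ val + 4 = 1 must hold; in canonical form it is g + s ≠ 3 ∨ val = -3.
Before havoc g: ∀g_1. (g_1 + s ≠ 3 ∨ val = -3)
Before the loop (bound <=1), unroll the exhaustion recursion (WP_0 = exit-now case; WP_j = one more guarded iteration, up to j = 1):
  WP_0: (¬(g > 13)) ∧ (∀g_1. (g_1 + s ≠ 3 ∨ val = -3))
  WP_1: (g > 13 → ((¬(g > 13)) ∧ (∀g_1. (g_1 + s ≠ 3 ∨ s = -11)))) ∧ ((¬(g > 13)) → (∀g_1. (g_1 + s ≠ 3 ∨ val = -3)))
So before the loop: (g > 13 → ((¬(g > 13)) ∧ (∀g_1. (g_1 + s ≠ 3 ∨ s = -11)))) ∧ ((¬(g > 13)) → (∀g_1. (g_1 + s ≠ 3 ∨ val = -3)))
Before s := 3*val - 6: (g > 13 → ((¬(g > 13)) ∧ (∀g_1. (g_1 + 3*val ≠ 9 ∨ 3*val = -5)))) ∧ ((¬(g > 13)) → (∀g_1. (g_1 + 3*val ≠ 9 ∨ val = -3)))
Before skip: (g > 13 → ((¬(g > 13)) ∧ (∀g_1. (g_1 + 3*val ≠ 9 ∨ 3*val = -5)))) ∧ ((¬(g > 13)) → (∀g_1. (g_1 + 3*val ≠ 9 ∨ val = -3)))
Before g := val + s + 6: (s + val > 7 → ((¬(s + val > 7)) ∧ (∀g_1. (g_1 + 3*val ≠ 9 ∨ 3*val = -5)))) ∧ ((¬(s + val > 7)) → (∀g_1. (g_1 + 3*val ≠ 9 ∨ val = -3)))
Answer: WP = (s + val > 7 → ((¬(s + val > 7)) ∧ (∀g_1. (g_1 + 3*val ≠ 9 ∨ 3*val = -5)))) ∧ ((¬(s + val > 7)) → (∀g_1. (g_1 + 3*val ≠ 9 ∨ val = -3)))


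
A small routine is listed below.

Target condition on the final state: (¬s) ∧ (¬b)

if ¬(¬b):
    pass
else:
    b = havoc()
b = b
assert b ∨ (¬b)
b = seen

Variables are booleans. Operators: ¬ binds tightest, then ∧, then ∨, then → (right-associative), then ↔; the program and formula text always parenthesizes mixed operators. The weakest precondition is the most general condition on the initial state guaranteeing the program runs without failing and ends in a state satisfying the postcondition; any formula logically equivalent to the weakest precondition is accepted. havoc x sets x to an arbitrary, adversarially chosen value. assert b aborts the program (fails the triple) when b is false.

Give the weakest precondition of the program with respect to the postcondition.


Working backward. After the program, (¬s) ∧ (¬b) must hold.
Before b := seen: (¬s) ∧ (¬seen)
Before assert b ∨ (¬b): (¬s) ∧ (¬seen)
Before b := b: (¬s) ∧ (¬seen)
Then branch requires (¬s) ∧ (¬seen); else branch requires (¬s) ∧ (¬seen).
Before the if: (b → ((¬s) ∧ (¬seen))) ∧ ((¬b) → ((¬s) ∧ (¬seen)))
Answer: WP = (b → ((¬s) ∧ (¬seen))) ∧ ((¬b) → ((¬s) ∧ (¬seen)))


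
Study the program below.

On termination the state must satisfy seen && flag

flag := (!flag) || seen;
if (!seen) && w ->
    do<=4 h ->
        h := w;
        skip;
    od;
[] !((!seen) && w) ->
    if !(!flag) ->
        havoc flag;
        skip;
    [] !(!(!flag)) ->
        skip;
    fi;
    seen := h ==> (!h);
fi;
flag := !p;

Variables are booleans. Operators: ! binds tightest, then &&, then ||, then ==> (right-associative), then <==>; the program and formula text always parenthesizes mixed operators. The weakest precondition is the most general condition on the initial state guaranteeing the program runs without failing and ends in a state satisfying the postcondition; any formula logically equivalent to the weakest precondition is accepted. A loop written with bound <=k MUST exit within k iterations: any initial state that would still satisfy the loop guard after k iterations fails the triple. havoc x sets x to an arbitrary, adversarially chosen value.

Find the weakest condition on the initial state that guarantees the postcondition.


Working backward. After the program, seen && flag must hold.
Before flag := !p: seen && (!p)
Then branch requires (h ==> ((w ==> ((w ==> ((w ==> ((!w) && seen && (!p))) && ((!w) ==> (seen && (!p))))) && ((!w) ==> (seen && (!p))))) && ((!w) ==> (seen && (!p))))) && ((!h) ==> (seen && (!p))); else branch requires (flag ==> ((h ==> (!h)) && (!p))) && ((!flag) ==> ((h ==> (!h)) && (!p))).
Before the if: (((!seen) && w) ==> ((h ==> ((w ==> ((w ==> ((w ==> ((!w) && seen && (!p))) && ((!w) ==> (seen && (!p))))) && ((!w) ==> (seen && (!p))))) && ((!w) ==> (seen && (!p))))) && ((!h) ==> (seen && (!p))))) && ((!((!seen) && w)) ==> ((flag ==> ((h ==> (!h)) && (!p))) && ((!flag) ==> ((h ==> (!h)) && (!p)))))
Before flag := (!flag) || seen: (((!seen) && w) ==> ((h ==> ((w ==> ((w ==> ((w ==> ((!w) && seen && (!p))) && ((!w) ==> (seen && (!p))))) && ((!w) ==> (seen && (!p))))) && ((!w) ==> (seen && (!p))))) && ((!h) ==> (seen && (!p))))) && ((!((!seen) && w)) ==> ((((!flag) || seen) ==> ((h ==> (!h)) && (!p))) && ((!((!flag) || seen)) ==> ((h ==> (!h)) && (!p)))))
Answer: WP = (((!seen) && w) ==> ((h ==> ((w ==> ((w ==> ((w ==> ((!w) && seen && (!p))) && ((!w) ==> (seen && (!p))))) && ((!w) ==> (seen && (!p))))) && ((!w) ==> (seen && (!p))))) && ((!h) ==> (seen && (!p))))) && ((!((!seen) && w)) ==> ((((!flag) || seen) ==> ((h ==> (!h)) && (!p))) && ((!((!flag) || seen)) ==> ((h ==> (!h)) && (!p)))))


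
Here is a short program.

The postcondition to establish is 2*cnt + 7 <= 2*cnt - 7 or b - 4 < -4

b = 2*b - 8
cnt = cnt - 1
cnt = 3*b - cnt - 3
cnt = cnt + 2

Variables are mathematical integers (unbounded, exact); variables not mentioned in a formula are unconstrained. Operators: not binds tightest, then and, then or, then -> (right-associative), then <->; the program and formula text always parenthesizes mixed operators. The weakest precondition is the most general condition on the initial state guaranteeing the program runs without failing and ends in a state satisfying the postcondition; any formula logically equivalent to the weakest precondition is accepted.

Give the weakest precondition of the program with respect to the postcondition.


Working backward. After the program, the postcondition 2*cnt + 7 <= 2*cnt - 7 or b - 4 < -4 must hold; in canonical form it is b < 0.
Before cnt := cnt + 2: b < 0
Before cnt := 3*b - cnt - 3: b < 0
Before cnt := cnt - 1: b < 0
Before b := 2*b - 8: 2*b < 8
Answer: WP = 2*b < 8


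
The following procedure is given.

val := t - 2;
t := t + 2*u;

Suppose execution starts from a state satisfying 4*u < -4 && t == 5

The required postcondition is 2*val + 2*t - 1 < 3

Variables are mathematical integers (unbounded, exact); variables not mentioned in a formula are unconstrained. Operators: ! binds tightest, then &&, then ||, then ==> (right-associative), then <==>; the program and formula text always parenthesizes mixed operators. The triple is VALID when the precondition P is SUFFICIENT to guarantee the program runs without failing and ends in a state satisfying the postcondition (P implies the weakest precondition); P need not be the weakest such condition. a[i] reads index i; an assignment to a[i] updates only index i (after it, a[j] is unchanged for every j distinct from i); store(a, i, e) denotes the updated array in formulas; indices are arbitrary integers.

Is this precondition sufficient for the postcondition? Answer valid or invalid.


Working backward. After the program, the postcondition 2*val + 2*t - 1 < 3 must hold; in canonical form it is 2*t + 2*val < 4.
Before t := t + 2*u: 2*t + 4*u + 2*val < 4
Before val := t - 2: 4*t + 4*u < 8
The weakest precondition is 4*t + 4*u < 8.
Check whether 4*u < -4 && t == 5 implies it.
Countermodel: at the initial state t = 5, u = -3, the precondition holds but the weakest precondition fails.
Answer: invalid


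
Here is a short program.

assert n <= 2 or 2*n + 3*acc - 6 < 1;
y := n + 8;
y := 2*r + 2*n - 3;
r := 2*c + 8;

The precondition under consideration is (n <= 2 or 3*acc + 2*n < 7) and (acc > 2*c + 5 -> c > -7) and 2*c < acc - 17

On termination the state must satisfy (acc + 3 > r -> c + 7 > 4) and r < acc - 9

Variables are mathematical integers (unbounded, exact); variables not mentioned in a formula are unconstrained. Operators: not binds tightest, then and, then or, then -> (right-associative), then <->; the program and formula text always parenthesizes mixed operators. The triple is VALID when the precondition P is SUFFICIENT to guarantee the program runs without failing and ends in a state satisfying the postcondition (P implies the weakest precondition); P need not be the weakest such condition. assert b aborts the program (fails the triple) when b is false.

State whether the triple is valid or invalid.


Working backward. After the program, the postcondition (acc + 3 > r -> c + 7 > 4) and r < acc - 9 must hold; in canonical form it is (acc > r - 3 -> c > -3) and r < acc - 9.
Before r := 2*c + 8: (acc > 2*c + 5 -> c > -3) and 2*c < acc - 17
Before y := 2*r + 2*n - 3: (acc > 2*c + 5 -> c > -3) and 2*c < acc - 17
Before y := n + 8: (acc > 2*c + 5 -> c > -3) and 2*c < acc - 17
Before assert n <= 2 or 2*n + 3*acc - 6 < 1: (n <= 2 or 3*acc + 2*n < 7) and (acc > 2*c + 5 -> c > -3) and 2*c < acc - 17
The weakest precondition is (n <= 2 or 3*acc + 2*n < 7) and (acc > 2*c + 5 -> c > -3) and 2*c < acc - 17.
Check whether (n <= 2 or 3*acc + 2*n < 7) and (acc > 2*c + 5 -> c > -7) and 2*c < acc - 17 implies it.
Countermodel: at the initial state acc = 6, c = -6, n = -6, the precondition holds but the weakest precondition fails.
Answer: invalid


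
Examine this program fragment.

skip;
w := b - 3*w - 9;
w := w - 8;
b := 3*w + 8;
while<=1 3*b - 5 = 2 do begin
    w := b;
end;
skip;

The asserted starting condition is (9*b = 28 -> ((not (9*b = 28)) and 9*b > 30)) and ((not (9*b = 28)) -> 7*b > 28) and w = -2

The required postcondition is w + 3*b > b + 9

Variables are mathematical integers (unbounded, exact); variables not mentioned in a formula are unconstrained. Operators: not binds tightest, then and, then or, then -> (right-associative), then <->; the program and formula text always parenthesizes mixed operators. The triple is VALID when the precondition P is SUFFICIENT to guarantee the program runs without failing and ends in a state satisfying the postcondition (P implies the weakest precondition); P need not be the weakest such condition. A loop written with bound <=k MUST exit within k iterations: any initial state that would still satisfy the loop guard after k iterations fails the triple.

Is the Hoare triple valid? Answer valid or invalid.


Working backward. After the program, the postcondition w + 3*b > b + 9 must hold; in canonical form it is 2*b + w > 9.
Before skip: 2*b + w > 9
Before the loop (bound <=1), unroll the exhaustion recursion (WP_0 = exit-now case; WP_j = one more guarded iteration, up to j = 1):
  WP_0: (not (3*b = 7)) and 2*b + w > 9
  WP_1: (3*b = 7 -> ((not (3*b = 7)) and 3*b > 9)) and ((not (3*b = 7)) -> 2*b + w > 9)
So before the loop: (3*b = 7 -> ((not (3*b = 7)) and 3*b > 9)) and ((not (3*b = 7)) -> 2*b + w > 9)
Before b := 3*w + 8: (9*w = -17 -> ((not (9*w = -17)) and 9*w > -15)) and ((not (9*w = -17)) -> 7*w > -7)
Before w := w - 8: (9*w = 55 -> ((not (9*w = 55)) and 9*w > 57)) and ((not (9*w = 55)) -> 7*w > 49)
Before w := b - 3*w - 9: (9*b = 27*w + 136 -> ((not (9*b = 27*w + 136)) and 9*b > 27*w + 138)) and ((not (9*b = 27*w + 136)) -> 7*b > 21*w + 112)
Before skip: (9*b = 27*w + 136 -> ((not (9*b = 27*w + 136)) and 9*b > 27*w + 138)) and ((not (9*b = 27*w + 136)) -> 7*b > 21*w + 112)
The weakest precondition is (9*b = 27*w + 136 -> ((not (9*b = 27*w + 136)) and 9*b > 27*w + 138)) and ((not (9*b = 27*w + 136)) -> 7*b > 21*w + 112).
Check whether (9*b = 28 -> ((not (9*b = 28)) and 9*b > 30)) and ((not (9*b = 28)) -> 7*b > 28) and w = -2 implies it.
Countermodel: at the initial state b = 5, w = -2, the precondition holds but the weakest precondition fails.
Answer: invalid


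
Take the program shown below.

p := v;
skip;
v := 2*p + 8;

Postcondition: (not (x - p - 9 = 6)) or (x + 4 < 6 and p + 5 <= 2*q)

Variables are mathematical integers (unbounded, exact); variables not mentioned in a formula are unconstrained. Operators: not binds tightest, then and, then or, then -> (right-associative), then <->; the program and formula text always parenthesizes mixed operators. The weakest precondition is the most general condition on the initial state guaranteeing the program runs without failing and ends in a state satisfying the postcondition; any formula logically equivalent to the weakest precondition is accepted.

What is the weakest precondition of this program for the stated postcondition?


Working backward. After the program, the postcondition (not (x - p - 9 = 6)) or (x + 4 < 6 and p + 5 <= 2*q) must hold; in canonical form it is (not (x = p + 15)) or (x < 2 and p <= 2*q - 5).
Before v := 2*p + 8: (not (x = p + 15)) or (x < 2 and p <= 2*q - 5)
Before skip: (not (x = p + 15)) or (x < 2 and p <= 2*q - 5)
Before p := v: (not (x = v + 15)) or (x < 2 and v <= 2*q - 5)
Answer: WP = (not (x = v + 15)) or (x < 2 and v <= 2*q - 5)


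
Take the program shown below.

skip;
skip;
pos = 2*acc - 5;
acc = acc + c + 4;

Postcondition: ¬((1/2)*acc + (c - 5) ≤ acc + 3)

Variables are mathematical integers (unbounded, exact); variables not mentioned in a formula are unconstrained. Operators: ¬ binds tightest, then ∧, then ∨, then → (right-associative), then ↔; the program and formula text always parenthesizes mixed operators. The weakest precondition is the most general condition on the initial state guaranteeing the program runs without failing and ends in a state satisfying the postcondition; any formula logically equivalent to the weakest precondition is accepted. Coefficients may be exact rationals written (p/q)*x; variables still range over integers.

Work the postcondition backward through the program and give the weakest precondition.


Working backward. After the program, the postcondition ¬((1/2)*acc + (c - 5) ≤ acc + 3) must hold; in canonical form it is ¬(c ≤ (1/2)*acc + 8).
Before acc := acc + c + 4: ¬((1/2)*c ≤ (1/2)*acc + 10)
Before pos := 2*acc - 5: ¬((1/2)*c ≤ (1/2)*acc + 10)
Before skip: ¬((1/2)*c ≤ (1/2)*acc + 10)
Before skip: ¬((1/2)*c ≤ (1/2)*acc + 10)
Answer: WP = ¬((1/2)*c ≤ (1/2)*acc + 10)


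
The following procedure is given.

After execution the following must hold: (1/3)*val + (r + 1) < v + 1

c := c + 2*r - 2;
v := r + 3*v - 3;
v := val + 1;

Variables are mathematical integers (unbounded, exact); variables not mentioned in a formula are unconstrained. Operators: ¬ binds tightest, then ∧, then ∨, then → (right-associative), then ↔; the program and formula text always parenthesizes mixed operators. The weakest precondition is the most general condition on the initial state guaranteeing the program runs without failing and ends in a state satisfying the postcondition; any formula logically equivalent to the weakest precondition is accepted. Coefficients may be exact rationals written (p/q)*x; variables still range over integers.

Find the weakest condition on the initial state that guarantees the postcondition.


Working backward. After the program, the postcondition (1/3)*val + (r + 1) < v + 1 must hold; in canonical form it is r + (1/3)*val < v.
Before v := val + 1: r < (2/3)*val + 1
Before v := r + 3*v - 3: r < (2/3)*val + 1
Before c := c + 2*r - 2: r < (2/3)*val + 1
Answer: WP = r < (2/3)*val + 1


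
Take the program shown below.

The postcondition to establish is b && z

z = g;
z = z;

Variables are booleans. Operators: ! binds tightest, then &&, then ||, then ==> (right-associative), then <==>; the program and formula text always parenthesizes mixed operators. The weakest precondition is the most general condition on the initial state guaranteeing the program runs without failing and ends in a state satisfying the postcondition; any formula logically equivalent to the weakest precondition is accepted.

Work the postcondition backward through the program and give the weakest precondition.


Working backward. After the program, b && z must hold.
Before z := z: b && z
Before z := g: b && g
Answer: WP = b && g


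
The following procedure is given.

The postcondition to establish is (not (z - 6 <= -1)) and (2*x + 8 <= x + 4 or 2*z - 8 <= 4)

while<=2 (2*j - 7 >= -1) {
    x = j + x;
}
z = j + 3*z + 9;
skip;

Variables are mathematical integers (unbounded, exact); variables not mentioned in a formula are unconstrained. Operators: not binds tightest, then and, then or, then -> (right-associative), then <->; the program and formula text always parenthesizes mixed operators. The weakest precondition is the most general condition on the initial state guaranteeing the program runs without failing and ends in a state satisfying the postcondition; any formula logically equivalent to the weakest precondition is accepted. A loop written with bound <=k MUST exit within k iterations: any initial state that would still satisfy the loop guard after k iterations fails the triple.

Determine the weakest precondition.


Working backward. After the program, the postcondition (not (z - 6 <= -1)) and (2*x + 8 <= x + 4 or 2*z - 8 <= 4) must hold; in canonical form it is (not (z <= 5)) and (x <= -4 or 2*z <= 12).
Before skip: (not (z <= 5)) and (x <= -4 or 2*z <= 12)
Before z := j + 3*z + 9: (not (j + 3*z <= -4)) and (x <= -4 or 2*j + 6*z <= -6)
Before the loop (bound <=2), unroll the exhaustion recursion (WP_0 = exit-now case; WP_j = one more guarded iteration, up to j = 2):
  WP_0: (not (2*j >= 6)) and (not (j + 3*z <= -4)) and (x <= -4 or 2*j + 6*z <= -6)
  WP_1: (2*j >= 6 -> ((not (2*j >= 6)) and (not (j + 3*z <= -4)) and (j + x <= -4 or 2*j + 6*z <= -6))) and ((not (2*j >= 6)) -> ((not (j + 3*z <= -4)) and (x <= -4 or 2*j + 6*z <= -6)))
  WP_2: (2*j >= 6 -> ((2*j >= 6 -> ((not (2*j >= 6)) and (not (j + 3*z <= -4)) and (2*j + x <= -4 or 2*j + 6*z <= -6))) and ((not (2*j >= 6)) -> ((not (j + 3*z <= -4)) and (j + x <= -4 or 2*j + 6*z <= -6))))) and ((not (2*j >= 6)) -> ((not (j + 3*z <= -4)) and (x <= -4 or 2*j + 6*z <= -6)))
So before the loop: (2*j >= 6 -> ((2*j >= 6 -> ((not (2*j >= 6)) and (not (j + 3*z <= -4)) and (2*j + x <= -4 or 2*j + 6*z <= -6))) and ((not (2*j >= 6)) -> ((not (j + 3*z <= -4)) and (j + x <= -4 or 2*j + 6*z <= -6))))) and ((not (2*j >= 6)) -> ((not (j + 3*z <= -4)) and (x <= -4 or 2*j + 6*z <= -6)))
Answer: WP = (2*j >= 6 -> ((2*j >= 6 -> ((not (2*j >= 6)) and (not (j + 3*z <= -4)) and (2*j + x <= -4 or 2*j + 6*z <= -6))) and ((not (2*j >= 6)) -> ((not (j + 3*z <= -4)) and (j + x <= -4 or 2*j + 6*z <= -6))))) and ((not (2*j >= 6)) -> ((not (j + 3*z <= -4)) and (x <= -4 or 2*j + 6*z <= -6)))


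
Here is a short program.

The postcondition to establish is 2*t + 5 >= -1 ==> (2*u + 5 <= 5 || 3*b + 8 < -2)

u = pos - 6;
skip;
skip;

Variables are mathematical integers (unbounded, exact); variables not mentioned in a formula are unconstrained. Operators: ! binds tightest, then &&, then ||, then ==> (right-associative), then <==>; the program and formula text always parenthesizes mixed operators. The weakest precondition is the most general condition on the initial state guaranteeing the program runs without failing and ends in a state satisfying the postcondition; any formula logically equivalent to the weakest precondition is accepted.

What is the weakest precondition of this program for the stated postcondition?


Working backward. After the program, the postcondition 2*t + 5 >= -1 ==> (2*u + 5 <= 5 || 3*b + 8 < -2) must hold; in canonical form it is 2*t >= -6 ==> (2*u <= 0 || 3*b < -10).
Before skip: 2*t >= -6 ==> (2*u <= 0 || 3*b < -10)
Before skip: 2*t >= -6 ==> (2*u <= 0 || 3*b < -10)
Before u := pos - 6: 2*t >= -6 ==> (2*pos <= 12 || 3*b < -10)
Answer: WP = 2*t >= -6 ==> (2*pos <= 12 || 3*b < -10)


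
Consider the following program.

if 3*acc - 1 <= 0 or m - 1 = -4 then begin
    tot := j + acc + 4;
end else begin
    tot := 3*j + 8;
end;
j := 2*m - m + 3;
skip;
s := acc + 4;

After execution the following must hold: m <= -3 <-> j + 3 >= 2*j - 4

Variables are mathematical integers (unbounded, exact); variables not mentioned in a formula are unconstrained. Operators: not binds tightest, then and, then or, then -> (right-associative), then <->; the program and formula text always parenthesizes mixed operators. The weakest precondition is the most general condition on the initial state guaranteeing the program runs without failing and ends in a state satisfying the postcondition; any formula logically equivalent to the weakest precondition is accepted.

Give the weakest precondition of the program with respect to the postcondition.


Working backward. After the program, the postcondition m <= -3 <-> j + 3 >= 2*j - 4 must hold; in canonical form it is m <= -3 <-> j <= 7.
Before s := acc + 4: m <= -3 <-> j <= 7
Before skip: m <= -3 <-> j <= 7
Before j := 2*m - m + 3: m <= -3 <-> m <= 4
Then branch requires m <= -3 <-> m <= 4; else branch requires m <= -3 <-> m <= 4.
Before the if: ((3*acc <= 1 or m = -3) -> (m <= -3 <-> m <= 4)) and ((not (3*acc <= 1 or m = -3)) -> (m <= -3 <-> m <= 4))
Answer: WP = ((3*acc <= 1 or m = -3) -> (m <= -3 <-> m <= 4)) and ((not (3*acc <= 1 or m = -3)) -> (m <= -3 <-> m <= 4))


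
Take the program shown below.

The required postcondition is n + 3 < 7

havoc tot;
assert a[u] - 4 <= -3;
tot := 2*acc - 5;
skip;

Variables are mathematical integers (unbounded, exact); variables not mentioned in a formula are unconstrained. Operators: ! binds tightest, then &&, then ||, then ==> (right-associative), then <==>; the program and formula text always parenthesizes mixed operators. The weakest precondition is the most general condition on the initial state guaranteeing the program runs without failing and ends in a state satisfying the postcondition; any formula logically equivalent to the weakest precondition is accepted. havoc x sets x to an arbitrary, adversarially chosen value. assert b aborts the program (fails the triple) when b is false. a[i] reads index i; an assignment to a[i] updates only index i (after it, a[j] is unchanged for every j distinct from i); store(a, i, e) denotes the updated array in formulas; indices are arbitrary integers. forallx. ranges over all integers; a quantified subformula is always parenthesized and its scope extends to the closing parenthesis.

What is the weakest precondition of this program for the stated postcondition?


Working backward. After the program, the postcondition n + 3 < 7 must hold; in canonical form it is n < 4.
Before skip: n < 4
Before tot := 2*acc - 5: n < 4
Before assert a[u] - 4 <= -3: a[u] <= 1 && n < 4
Before havoc tot: a[u] <= 1 && n < 4
Answer: WP = a[u] <= 1 && n < 4


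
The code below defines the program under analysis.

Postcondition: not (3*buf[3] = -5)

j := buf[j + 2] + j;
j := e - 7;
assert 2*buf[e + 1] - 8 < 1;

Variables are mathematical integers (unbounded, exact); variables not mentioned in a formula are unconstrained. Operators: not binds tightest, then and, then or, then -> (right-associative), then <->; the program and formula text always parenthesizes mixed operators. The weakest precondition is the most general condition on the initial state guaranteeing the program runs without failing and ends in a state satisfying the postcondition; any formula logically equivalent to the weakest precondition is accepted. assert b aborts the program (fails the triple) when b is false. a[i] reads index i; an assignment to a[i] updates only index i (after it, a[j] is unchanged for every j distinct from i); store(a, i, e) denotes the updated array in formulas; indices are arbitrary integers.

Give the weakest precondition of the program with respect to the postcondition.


Working backward. After the program, not (3*buf[3] = -5) must hold.
Before assert 2*buf[e + 1] - 8 < 1: 2*buf[e + 1] < 9 and (not (3*buf[3] = -5))
Before j := e - 7: 2*buf[e + 1] < 9 and (not (3*buf[3] = -5))
Before j := buf[j + 2] + j: 2*buf[e + 1] < 9 and (not (3*buf[3] = -5))
Answer: WP = 2*buf[e + 1] < 9 and (not (3*buf[3] = -5))


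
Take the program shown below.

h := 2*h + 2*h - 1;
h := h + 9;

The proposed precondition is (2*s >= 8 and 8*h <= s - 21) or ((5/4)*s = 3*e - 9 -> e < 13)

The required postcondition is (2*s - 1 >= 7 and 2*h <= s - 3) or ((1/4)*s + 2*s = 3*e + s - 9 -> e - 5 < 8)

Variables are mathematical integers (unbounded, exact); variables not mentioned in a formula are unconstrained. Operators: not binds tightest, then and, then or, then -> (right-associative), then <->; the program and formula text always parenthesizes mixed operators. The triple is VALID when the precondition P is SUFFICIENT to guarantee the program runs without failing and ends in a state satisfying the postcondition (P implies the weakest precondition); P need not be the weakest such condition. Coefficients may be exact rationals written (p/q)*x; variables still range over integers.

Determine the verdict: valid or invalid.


Working backward. After the program, the postcondition (2*s - 1 >= 7 and 2*h <= s - 3) or ((1/4)*s + 2*s = 3*e + s - 9 -> e - 5 < 8) must hold; in canonical form it is (2*s >= 8 and 2*h <= s - 3) or ((5/4)*s = 3*e - 9 -> e < 13).
Before h := h + 9: (2*s >= 8 and 2*h <= s - 21) or ((5/4)*s = 3*e - 9 -> e < 13)
Before h := 2*h + 2*h - 1: (2*s >= 8 and 8*h <= s - 19) or ((5/4)*s = 3*e - 9 -> e < 13)
The weakest precondition is (2*s >= 8 and 8*h <= s - 19) or ((5/4)*s = 3*e - 9 -> e < 13).
Check whether (2*s >= 8 and 8*h <= s - 21) or ((5/4)*s = 3*e - 9 -> e < 13) implies it.
Every state satisfying the precondition satisfies the weakest precondition: the implication holds.
Answer: valid


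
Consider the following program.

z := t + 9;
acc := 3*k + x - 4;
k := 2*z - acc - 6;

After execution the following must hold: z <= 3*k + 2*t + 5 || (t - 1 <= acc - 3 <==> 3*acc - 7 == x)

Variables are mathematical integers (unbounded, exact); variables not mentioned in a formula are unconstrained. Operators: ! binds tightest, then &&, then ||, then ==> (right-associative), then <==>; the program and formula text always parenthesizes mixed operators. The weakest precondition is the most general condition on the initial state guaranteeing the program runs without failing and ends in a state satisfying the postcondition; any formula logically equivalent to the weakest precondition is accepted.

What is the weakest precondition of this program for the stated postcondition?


Working backward. After the program, the postcondition z <= 3*k + 2*t + 5 || (t - 1 <= acc - 3 <==> 3*acc - 7 == x) must hold; in canonical form it is z <= 3*k + 2*t + 5 || (t <= acc - 2 <==> 3*acc == x + 7).
Before k := 2*z - acc - 6: 3*acc <= 2*t + 5*z - 13 || (t <= acc - 2 <==> 3*acc == x + 7)
Before acc := 3*k + x - 4: 9*k + 3*x <= 2*t + 5*z - 1 || (t <= 3*k + x - 6 <==> 9*k + 2*x == 19)
Before z := t + 9: 9*k + 3*x <= 7*t + 44 || (t <= 3*k + x - 6 <==> 9*k + 2*x == 19)
Answer: WP = 9*k + 3*x <= 7*t + 44 || (t <= 3*k + x - 6 <==> 9*k + 2*x == 19)


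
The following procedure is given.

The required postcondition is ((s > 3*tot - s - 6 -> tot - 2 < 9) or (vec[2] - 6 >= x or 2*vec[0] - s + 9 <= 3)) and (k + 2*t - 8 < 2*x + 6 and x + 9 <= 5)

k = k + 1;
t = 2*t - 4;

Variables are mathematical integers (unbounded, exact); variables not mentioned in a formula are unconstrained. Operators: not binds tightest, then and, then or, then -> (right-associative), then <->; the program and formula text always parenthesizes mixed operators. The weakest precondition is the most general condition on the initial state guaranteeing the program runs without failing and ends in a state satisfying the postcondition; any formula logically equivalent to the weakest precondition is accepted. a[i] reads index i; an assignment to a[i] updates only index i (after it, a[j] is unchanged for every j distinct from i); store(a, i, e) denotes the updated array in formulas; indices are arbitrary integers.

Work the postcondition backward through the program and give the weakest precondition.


Working backward. After the program, the postcondition ((s > 3*tot - s - 6 -> tot - 2 < 9) or (vec[2] - 6 >= x or 2*vec[0] - s + 9 <= 3)) and (k + 2*t - 8 < 2*x + 6 and x + 9 <= 5) must hold; in canonical form it is ((2*s > 3*tot - 6 -> tot < 11) or vec[2] >= x + 6 or 2*vec[0] <= s - 6) and k + 2*t < 2*x + 14 and x <= -4.
Before t := 2*t - 4: ((2*s > 3*tot - 6 -> tot < 11) or vec[2] >= x + 6 or 2*vec[0] <= s - 6) and k + 4*t < 2*x + 22 and x <= -4
Before k := k + 1: ((2*s > 3*tot - 6 -> tot < 11) or vec[2] >= x + 6 or 2*vec[0] <= s - 6) and k + 4*t < 2*x + 21 and x <= -4
Answer: WP = ((2*s > 3*tot - 6 -> tot < 11) or vec[2] >= x + 6 or 2*vec[0] <= s - 6) and k + 4*t < 2*x + 21 and x <= -4


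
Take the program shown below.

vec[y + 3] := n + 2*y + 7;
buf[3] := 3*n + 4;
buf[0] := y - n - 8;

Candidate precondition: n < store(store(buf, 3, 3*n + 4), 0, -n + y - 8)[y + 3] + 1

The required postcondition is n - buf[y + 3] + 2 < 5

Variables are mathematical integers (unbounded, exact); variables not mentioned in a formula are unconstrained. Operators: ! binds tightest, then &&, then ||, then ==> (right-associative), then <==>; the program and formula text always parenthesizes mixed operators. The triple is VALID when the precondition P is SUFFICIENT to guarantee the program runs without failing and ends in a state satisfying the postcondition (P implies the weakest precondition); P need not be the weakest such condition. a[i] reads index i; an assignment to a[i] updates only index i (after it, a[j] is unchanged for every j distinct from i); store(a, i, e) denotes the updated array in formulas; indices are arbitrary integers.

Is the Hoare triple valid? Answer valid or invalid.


Working backward. After the program, the postcondition n - buf[y + 3] + 2 < 5 must hold; in canonical form it is n < buf[y + 3] + 3.
Before buf[0] := y - n - 8: n < store(buf, 0, -n + y - 8)[y + 3] + 3
Before buf[3] := 3*n + 4: n < store(store(buf, 3, 3*n + 4), 0, -n + y - 8)[y + 3] + 3
Before vec[y + 3] := n + 2*y + 7: n < store(store(buf, 3, 3*n + 4), 0, -n + y - 8)[y + 3] + 3
The weakest precondition is n < store(store(buf, 3, 3*n + 4), 0, -n + y - 8)[y + 3] + 3.
Check whether n < store(store(buf, 3, 3*n + 4), 0, -n + y - 8)[y + 3] + 1 implies it.
Every state satisfying the precondition satisfies the weakest precondition: the implication holds.
Answer: valid


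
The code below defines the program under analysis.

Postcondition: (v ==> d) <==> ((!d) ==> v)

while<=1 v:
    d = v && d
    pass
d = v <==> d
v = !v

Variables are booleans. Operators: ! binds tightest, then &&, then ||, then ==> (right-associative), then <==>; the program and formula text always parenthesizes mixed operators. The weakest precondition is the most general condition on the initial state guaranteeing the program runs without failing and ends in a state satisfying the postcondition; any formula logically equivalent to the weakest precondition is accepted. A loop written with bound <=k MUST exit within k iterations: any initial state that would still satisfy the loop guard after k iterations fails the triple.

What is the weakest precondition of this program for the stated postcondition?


Working backward. After the program, (v ==> d) <==> ((!d) ==> v) must hold.
Before v := !v: ((!v) ==> d) <==> ((!d) ==> (!v))
Before d := v <==> d: ((!v) ==> (v <==> d)) <==> ((!(v <==> d)) ==> (!v))
Before the loop (bound <=1), unroll the exhaustion recursion (WP_0 = exit-now case; WP_j = one more guarded iteration, up to j = 1):
  WP_0: (!v) && (((!v) ==> (v <==> d)) <==> ((!(v <==> d)) ==> (!v)))
  WP_1: (v ==> ((!v) && (((!v) ==> (v <==> (v && d))) <==> ((!(v <==> (v && d))) ==> (!v))))) && ((!v) ==> (((!v) ==> (v <==> d)) <==> ((!(v <==> d)) ==> (!v))))
So before the loop: (v ==> ((!v) && (((!v) ==> (v <==> (v && d))) <==> ((!(v <==> (v && d))) ==> (!v))))) && ((!v) ==> (((!v) ==> (v <==> d)) <==> ((!(v <==> d)) ==> (!v))))
Answer: WP = (v ==> ((!v) && (((!v) ==> (v <==> (v && d))) <==> ((!(v <==> (v && d))) ==> (!v))))) && ((!v) ==> (((!v) ==> (v <==> d)) <==> ((!(v <==> d)) ==> (!v))))


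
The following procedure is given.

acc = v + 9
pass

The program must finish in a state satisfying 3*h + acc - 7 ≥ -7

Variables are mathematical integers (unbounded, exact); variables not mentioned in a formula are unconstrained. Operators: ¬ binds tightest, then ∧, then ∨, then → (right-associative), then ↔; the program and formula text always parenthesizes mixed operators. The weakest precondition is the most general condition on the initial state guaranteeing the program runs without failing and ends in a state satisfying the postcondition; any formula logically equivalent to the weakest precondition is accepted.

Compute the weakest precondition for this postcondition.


Working backward. After the program, the postcondition 3*h + acc - 7 ≥ -7 must hold; in canonical form it is acc + 3*h ≥ 0.
Before skip: acc + 3*h ≥ 0
Before acc := v + 9: 3*h + v ≥ -9
Answer: WP = 3*h + v ≥ -9


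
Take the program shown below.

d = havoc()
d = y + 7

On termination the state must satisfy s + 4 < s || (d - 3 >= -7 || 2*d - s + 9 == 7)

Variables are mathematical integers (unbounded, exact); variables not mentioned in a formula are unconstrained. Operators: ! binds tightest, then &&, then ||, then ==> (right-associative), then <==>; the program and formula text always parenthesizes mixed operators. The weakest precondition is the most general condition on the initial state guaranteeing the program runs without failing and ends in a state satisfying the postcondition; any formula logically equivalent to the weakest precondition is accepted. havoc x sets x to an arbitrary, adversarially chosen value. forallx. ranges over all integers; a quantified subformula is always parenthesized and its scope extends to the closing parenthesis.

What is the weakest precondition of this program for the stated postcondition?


Working backward. After the program, the postcondition s + 4 < s || (d - 3 >= -7 || 2*d - s + 9 == 7) must hold; in canonical form it is d >= -4 || 2*d == s - 2.
Before d := y + 7: y >= -11 || 2*y == s - 16
Before havoc d: y >= -11 || 2*y == s - 16
Answer: WP = y >= -11 || 2*y == s - 16


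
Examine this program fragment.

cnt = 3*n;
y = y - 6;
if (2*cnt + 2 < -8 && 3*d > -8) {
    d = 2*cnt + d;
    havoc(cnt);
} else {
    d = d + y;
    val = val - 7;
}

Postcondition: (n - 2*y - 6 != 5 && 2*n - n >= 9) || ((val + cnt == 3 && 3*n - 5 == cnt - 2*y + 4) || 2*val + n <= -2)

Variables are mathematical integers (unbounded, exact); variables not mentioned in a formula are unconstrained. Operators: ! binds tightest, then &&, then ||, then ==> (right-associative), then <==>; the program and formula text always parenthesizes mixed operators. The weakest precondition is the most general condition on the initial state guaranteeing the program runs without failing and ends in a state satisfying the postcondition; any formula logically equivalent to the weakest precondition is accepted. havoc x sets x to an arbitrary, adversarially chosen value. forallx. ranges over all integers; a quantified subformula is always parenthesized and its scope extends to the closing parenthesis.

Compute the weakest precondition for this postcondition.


Working backward. After the program, the postcondition (n - 2*y - 6 != 5 && 2*n - n >= 9) || ((val + cnt == 3 && 3*n - 5 == cnt - 2*y + 4) || 2*val + n <= -2) must hold; in canonical form it is (n != 2*y + 11 && n >= 9) || (cnt + val == 3 && 3*n + 2*y == cnt + 9) || n + 2*val <= -2.
Then branch requires forall cnt_1. ((n != 2*y + 11 && n >= 9) || (cnt_1 + val == 3 && 3*n + 2*y == cnt_1 + 9) || n + 2*val <= -2); else branch requires (n != 2*y + 11 && n >= 9) || (cnt + val == 10 && 3*n + 2*y == cnt + 9) || n + 2*val <= 12.
Before the if: ((2*cnt < -10 && 3*d > -8) ==> (forall cnt_1. ((n != 2*y + 11 && n >= 9) || (cnt_1 + val == 3 && 3*n + 2*y == cnt_1 + 9) || n + 2*val <= -2))) && ((!(2*cnt < -10 && 3*d > -8)) ==> ((n != 2*y + 11 && n >= 9) || (cnt + val == 10 && 3*n + 2*y == cnt + 9) || n + 2*val <= 12))
Before y := y - 6: ((2*cnt < -10 && 3*d > -8) ==> (forall cnt_1. ((n != 2*y - 1 && n >= 9) || (cnt_1 + val == 3 && 3*n + 2*y == cnt_1 + 21) || n + 2*val <= -2))) && ((!(2*cnt < -10 && 3*d > -8)) ==> ((n != 2*y - 1 && n >= 9) || (cnt + val == 10 && 3*n + 2*y == cnt + 21) || n + 2*val <= 12))
Before cnt := 3*n: ((6*n < -10 && 3*d > -8) ==> (forall cnt_1. ((n != 2*y - 1 && n >= 9) || (cnt_1 + val == 3 && 3*n + 2*y == cnt_1 + 21) || n + 2*val <= -2))) && ((!(6*n < -10 && 3*d > -8)) ==> ((n != 2*y - 1 && n >= 9) || (3*n + val == 10 && 2*y == 21) || n + 2*val <= 12))
Answer: WP = ((6*n < -10 && 3*d > -8) ==> (forall cnt_1. ((n != 2*y - 1 && n >= 9) || (cnt_1 + val == 3 && 3*n + 2*y == cnt_1 + 21) || n + 2*val <= -2))) && ((!(6*n < -10 && 3*d > -8)) ==> ((n != 2*y - 1 && n >= 9) || (3*n + val == 10 && 2*y == 21) || n + 2*val <= 12))
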